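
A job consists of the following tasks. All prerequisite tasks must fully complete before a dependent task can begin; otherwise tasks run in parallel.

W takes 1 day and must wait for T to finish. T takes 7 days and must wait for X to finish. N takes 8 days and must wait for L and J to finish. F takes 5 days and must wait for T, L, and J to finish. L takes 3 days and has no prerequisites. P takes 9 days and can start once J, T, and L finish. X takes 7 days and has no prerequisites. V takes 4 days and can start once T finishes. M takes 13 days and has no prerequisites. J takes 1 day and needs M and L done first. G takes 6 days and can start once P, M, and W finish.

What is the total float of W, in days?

8

The longest chain is X→T→P→G = 7+7+9+6 = 29; overall finish 29 days.
The longest chain containing W totals 21 days.
Float = 29 − 21 = 8.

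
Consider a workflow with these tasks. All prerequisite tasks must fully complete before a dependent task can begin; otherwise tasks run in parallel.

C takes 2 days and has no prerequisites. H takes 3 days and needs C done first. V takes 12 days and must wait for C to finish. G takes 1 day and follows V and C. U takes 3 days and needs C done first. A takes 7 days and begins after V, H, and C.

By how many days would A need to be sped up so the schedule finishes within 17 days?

Current finish: 21 days; target: 17.
A is on every critical path, so each day cut from A cuts the finish by one (this holds down to a finish of 15).
Need 21 − 17 = 4 days off A → A becomes 3 days, finish becomes 17.

4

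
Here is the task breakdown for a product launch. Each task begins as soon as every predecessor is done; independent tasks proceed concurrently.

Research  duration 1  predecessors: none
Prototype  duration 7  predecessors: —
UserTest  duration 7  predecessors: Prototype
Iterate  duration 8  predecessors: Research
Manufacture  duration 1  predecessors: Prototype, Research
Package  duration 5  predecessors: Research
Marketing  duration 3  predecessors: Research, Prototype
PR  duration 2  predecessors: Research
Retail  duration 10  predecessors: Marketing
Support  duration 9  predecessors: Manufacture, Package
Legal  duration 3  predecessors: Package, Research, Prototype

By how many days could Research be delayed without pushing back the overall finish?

Critical path: Prototype→Marketing→Retail = 7+3+10 = 20, so the finish is 20 days.
The longest chain containing Research totals 15 days.
So Research can slip 6 − 1 = 5 days.

5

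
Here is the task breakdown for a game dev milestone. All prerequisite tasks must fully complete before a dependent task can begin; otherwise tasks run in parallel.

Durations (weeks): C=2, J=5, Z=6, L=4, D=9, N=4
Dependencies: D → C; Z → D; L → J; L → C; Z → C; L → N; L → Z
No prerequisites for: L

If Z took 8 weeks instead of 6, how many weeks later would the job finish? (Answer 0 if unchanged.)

2

Critical path before the change: L→Z→D→C = 4+6+9+2 = 21 giving 21 weeks.
Z is on the critical path; changing it to 8 makes that path 23 weeks.
No other chain overtakes it, so the finish is 23 weeks.
Change in finish: 23 − 21 = +2 weeks.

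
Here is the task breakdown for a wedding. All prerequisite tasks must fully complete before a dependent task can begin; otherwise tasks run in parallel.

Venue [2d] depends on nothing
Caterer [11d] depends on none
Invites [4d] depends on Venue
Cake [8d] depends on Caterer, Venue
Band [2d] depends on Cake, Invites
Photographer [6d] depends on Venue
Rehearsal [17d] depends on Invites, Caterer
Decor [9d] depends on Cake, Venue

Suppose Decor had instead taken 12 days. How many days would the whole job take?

The binding path is Caterer→Cake→Decor = 11+8+9 = 28; finish at 28 days.
Decor lies on that path, so at 12 days the path becomes 31 days.
The critical path is still Caterer→Cake→Decor; finish is now 31 days.

31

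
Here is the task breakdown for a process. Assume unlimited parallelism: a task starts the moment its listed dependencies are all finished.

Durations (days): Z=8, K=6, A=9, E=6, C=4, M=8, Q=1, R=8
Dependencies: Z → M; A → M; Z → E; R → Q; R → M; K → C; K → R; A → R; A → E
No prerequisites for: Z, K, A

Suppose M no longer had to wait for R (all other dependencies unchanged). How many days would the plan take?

18

Original critical path: A→R→M = 9+8+8 = 25 ⇒ 25 days.
Without R→M, M's earliest start moves from 17 to 9.
After: A→R→Q = 9+8+1 = 18 → 18 days.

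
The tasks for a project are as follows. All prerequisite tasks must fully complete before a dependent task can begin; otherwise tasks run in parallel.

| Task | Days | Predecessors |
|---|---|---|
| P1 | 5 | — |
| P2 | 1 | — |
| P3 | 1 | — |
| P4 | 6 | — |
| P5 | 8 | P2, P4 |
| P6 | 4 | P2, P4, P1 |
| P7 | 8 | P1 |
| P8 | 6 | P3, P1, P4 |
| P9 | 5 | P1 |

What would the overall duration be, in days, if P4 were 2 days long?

Critical path before the change: P4→P5 = 6+8 = 14 giving 14 days.
P4 lies on that path, so at 2 days the path becomes 10 days.
The binding chain switches to P1→P7 = 5+8 = 13; finish 13 days.

13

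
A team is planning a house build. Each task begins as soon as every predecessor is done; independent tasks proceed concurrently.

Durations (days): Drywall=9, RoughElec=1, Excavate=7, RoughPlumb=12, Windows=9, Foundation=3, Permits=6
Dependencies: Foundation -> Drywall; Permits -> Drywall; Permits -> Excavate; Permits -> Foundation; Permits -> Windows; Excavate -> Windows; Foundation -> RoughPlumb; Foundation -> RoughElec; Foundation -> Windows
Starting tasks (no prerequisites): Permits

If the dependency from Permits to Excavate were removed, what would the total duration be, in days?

With the dependency in place, Permits→Excavate→Windows = 6+7+9 = 22 sets the finish at 22 days.
Without Permits→Excavate, Excavate's earliest start moves from 6 to 0.
The longest chain is now Permits→Foundation→RoughPlumb = 6+3+12 = 21, so the project takes 21 days.

21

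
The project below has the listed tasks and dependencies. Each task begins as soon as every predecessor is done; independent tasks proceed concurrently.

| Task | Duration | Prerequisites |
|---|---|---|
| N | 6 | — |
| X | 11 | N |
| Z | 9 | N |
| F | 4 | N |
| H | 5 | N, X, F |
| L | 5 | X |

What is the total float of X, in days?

0

N→X→H = 6+11+5 = 22 sets the makespan at 22 days.
X finishes as early as 17 and must finish by 17.
Float = 22 − 22 = 0.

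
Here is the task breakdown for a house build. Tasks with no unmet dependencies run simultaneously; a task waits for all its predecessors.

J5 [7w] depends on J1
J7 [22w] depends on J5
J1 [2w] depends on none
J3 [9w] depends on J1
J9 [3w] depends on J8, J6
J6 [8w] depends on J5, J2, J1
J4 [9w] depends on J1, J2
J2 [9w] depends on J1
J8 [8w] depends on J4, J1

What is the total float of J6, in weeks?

9

J1→J2→J4→J8→J9 = 2+9+9+8+3 = 31 sets the makespan at 31 weeks.
The longest chain containing J6 totals 22 weeks.
Float = 31 − 22 = 9.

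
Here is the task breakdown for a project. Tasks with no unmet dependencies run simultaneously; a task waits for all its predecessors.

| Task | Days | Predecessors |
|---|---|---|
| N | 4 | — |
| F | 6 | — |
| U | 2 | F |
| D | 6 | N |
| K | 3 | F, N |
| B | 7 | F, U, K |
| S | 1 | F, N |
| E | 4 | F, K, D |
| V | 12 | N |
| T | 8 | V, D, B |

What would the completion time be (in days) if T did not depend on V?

Original critical path: N→V→T = 4+12+8 = 24 ⇒ 24 days.
Dropping V→T doesn't change T's earliest start (16); another predecessor still binds.
After: F→K→B→T = 6+3+7+8 = 24 → 24 days.

24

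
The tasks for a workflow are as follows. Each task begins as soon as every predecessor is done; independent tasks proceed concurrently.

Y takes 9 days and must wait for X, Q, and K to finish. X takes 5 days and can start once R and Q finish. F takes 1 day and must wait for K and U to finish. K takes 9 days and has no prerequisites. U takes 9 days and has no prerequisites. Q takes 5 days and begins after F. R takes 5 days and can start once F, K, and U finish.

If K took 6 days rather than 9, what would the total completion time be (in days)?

29

The binding path is K→F→Q→X→Y = 9+1+5+5+9 = 29; finish at 29 days.
K lies on that path, so at 6 days the path becomes 26 days.
New critical path: U→F→Q→X→Y = 9+1+5+5+9 = 29 ⇒ 29 days.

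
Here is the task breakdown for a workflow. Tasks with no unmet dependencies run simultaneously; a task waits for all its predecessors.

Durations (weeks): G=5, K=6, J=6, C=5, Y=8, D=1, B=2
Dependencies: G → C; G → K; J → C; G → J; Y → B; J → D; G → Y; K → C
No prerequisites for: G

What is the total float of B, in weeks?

1

The longest chain is G→K→C = 5+6+5 = 16; overall finish 16 weeks.
The longest chain containing B totals 15 weeks.
Float = 16 − 15 = 1.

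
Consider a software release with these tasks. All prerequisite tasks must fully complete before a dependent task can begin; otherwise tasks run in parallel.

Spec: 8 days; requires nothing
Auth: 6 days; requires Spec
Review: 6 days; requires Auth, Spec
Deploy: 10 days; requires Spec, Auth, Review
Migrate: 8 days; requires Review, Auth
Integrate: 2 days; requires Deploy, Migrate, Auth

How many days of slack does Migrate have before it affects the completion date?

Critical path: Spec→Auth→Review→Deploy→Integrate = 8+6+6+10+2 = 32, so the finish is 32 days.
The longest chain containing Migrate totals 30 days.
Slack of Migrate = 22 − 20 = 2 days.

2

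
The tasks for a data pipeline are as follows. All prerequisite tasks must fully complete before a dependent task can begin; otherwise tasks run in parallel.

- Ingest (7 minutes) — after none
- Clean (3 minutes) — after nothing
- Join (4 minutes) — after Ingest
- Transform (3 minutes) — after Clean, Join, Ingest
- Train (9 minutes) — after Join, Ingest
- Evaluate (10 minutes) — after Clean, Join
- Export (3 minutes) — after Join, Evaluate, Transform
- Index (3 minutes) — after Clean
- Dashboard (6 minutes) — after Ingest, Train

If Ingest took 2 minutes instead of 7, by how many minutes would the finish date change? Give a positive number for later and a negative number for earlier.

The binding path is Ingest→Join→Train→Dashboard = 7+4+9+6 = 26; finish at 26 minutes.
Ingest lies on that path, so at 2 minutes the path becomes 21 minutes.
No other chain overtakes it, so the finish is 21 minutes.
Change in finish: 21 − 26 = -5 minutes.

-5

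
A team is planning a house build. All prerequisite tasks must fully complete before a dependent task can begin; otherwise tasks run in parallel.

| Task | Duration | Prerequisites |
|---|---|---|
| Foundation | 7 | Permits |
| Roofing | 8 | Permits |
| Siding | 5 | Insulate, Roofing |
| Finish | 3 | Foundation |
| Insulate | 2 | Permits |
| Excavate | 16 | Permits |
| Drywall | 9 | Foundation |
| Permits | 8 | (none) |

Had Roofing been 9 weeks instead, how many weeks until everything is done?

24

The binding path is Permits→Excavate = 8+16 = 24; finish at 24 weeks.
The longest path through Roofing is only 21 weeks, so Roofing has float 3.
No other chain overtakes it, so the finish is 24 weeks.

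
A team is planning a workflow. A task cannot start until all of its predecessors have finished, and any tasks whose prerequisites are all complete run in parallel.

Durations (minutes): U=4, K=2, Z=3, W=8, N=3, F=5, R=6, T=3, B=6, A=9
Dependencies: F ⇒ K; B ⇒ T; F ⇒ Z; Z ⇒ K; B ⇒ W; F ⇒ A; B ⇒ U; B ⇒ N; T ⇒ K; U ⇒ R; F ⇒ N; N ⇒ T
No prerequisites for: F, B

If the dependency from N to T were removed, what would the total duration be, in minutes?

16

Before: longest chain B→U→R = 6+4+6 = 16, finish 16.
Without N→T, T's earliest start moves from 9 to 6.
After: B→U→R = 6+4+6 = 16 → 16 minutes.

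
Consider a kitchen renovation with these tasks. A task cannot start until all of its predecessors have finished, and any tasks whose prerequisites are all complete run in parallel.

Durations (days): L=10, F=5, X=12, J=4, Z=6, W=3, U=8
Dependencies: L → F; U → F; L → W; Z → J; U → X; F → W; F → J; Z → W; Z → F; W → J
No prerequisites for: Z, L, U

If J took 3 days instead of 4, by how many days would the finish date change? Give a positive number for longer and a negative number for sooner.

Baseline: L→F→W→J = 10+5+3+4 = 22 → 22 days.
J lies on that path, so at 3 days the path becomes 21 days.
No other chain overtakes it, so the finish is 21 days.
Change in finish: 21 − 22 = -1 days.

-1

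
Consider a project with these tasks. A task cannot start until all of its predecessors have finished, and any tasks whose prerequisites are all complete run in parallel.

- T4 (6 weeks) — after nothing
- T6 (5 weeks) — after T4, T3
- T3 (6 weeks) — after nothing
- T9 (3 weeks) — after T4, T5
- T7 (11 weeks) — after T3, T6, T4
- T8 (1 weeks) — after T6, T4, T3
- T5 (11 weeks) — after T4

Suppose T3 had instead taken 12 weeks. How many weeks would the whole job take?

28

Critical path before the change: T3→T6→T7 = 6+5+11 = 22 giving 22 weeks.
T3 is on the critical path; changing it to 12 makes that path 28 weeks.
That remains the longest chain; total 28 weeks.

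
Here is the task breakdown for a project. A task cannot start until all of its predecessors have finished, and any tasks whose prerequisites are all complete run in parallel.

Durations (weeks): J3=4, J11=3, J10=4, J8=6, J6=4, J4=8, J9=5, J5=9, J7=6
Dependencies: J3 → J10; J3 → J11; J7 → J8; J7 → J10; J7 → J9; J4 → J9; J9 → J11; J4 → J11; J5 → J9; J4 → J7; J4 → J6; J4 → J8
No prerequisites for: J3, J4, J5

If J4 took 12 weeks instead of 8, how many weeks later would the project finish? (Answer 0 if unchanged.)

The binding path is J4→J7→J9→J11 = 8+6+5+3 = 22; finish at 22 weeks.
J4 is on the critical path; changing it to 12 makes that path 26 weeks.
No other chain overtakes it, so the finish is 26 weeks.
Change in finish: 26 − 22 = +4 weeks.

4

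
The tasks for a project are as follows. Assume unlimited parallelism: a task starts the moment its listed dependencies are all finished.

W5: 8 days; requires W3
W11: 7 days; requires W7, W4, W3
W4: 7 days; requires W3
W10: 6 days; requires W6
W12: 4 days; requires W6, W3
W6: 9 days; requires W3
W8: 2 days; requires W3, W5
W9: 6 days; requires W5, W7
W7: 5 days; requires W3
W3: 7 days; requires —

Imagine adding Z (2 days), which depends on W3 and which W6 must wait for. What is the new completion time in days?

24

Originally the project takes 22 days.
With Z inserted, W6 now waits for max(W3, Z).
New critical path: W3→Z→W6→W10 = 7+2+9+6 = 24 ⇒ 24 days.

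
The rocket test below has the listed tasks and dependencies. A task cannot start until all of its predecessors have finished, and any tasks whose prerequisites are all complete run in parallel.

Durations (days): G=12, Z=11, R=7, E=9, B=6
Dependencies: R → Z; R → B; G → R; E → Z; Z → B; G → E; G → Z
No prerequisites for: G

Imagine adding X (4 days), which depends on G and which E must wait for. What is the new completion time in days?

Originally the project takes 38 days.
With X inserted, E now waits for max(G, X).
New critical path: G→X→E→Z→B = 12+4+9+11+6 = 42 ⇒ 42 days.

42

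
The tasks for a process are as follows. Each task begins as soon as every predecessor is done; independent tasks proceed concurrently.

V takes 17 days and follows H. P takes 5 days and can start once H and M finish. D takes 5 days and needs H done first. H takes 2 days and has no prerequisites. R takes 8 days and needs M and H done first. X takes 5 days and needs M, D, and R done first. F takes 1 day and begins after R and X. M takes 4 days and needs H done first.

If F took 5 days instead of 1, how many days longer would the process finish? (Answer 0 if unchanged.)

4

Actual critical path: H→M→R→X→F = 2+4+8+5+1 = 20 ⇒ 20 days.
F lies on that path, so at 5 days the path becomes 24 days.
No other chain overtakes it, so the finish is 24 days.
Change in finish: 24 − 20 = +4 days.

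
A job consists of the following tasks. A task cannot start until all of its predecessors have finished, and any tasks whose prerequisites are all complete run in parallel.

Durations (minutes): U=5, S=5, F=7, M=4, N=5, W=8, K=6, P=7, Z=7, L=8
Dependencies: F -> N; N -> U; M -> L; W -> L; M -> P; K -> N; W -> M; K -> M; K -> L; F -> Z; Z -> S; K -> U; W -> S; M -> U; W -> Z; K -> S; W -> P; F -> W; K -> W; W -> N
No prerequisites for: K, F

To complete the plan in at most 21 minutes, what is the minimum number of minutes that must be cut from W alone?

6

Current finish: 27 minutes; target: 21.
W is on every critical path, so each minute cut from W cuts the finish by one (this holds down to a finish of 20).
Need 27 − 21 = 6 minutes off W → W becomes 2 minutes, finish becomes 21.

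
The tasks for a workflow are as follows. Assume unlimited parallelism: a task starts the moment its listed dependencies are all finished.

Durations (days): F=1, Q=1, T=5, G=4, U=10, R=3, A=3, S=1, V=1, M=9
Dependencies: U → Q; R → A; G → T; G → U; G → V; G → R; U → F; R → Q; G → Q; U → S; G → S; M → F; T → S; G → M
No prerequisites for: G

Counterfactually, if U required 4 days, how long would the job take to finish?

14

Critical path before the change: G→U→S = 4+10+1 = 15 giving 15 days.
Since U is critical, the -6 change carries straight to that chain (now 9 days).
The binding chain switches to G→M→F = 4+9+1 = 14; finish 14 days.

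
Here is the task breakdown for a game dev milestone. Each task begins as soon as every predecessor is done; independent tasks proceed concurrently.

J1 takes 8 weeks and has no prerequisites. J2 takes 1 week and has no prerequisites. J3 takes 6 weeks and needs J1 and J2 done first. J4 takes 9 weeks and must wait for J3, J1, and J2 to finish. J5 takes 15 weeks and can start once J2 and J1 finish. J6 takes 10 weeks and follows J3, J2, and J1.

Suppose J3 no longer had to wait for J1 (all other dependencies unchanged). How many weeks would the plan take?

With the dependency in place, J1→J3→J6 = 8+6+10 = 24 sets the finish at 24 weeks.
Without J1→J3, J3's earliest start moves from 8 to 1.
New critical path: J1→J5 = 8+15 = 23 ⇒ 23 weeks.

23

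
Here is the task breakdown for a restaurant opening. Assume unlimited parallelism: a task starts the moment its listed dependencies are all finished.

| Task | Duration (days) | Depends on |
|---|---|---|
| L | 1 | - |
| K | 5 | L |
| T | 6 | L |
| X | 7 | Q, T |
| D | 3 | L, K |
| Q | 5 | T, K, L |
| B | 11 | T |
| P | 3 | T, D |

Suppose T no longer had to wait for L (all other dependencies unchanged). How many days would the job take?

18

With the dependency in place, L→T→Q→X = 1+6+5+7 = 19 sets the finish at 19 days.
Without L→T, T's earliest start moves from 1 to 0.
After: L→K→Q→X = 1+5+5+7 = 18 → 18 days.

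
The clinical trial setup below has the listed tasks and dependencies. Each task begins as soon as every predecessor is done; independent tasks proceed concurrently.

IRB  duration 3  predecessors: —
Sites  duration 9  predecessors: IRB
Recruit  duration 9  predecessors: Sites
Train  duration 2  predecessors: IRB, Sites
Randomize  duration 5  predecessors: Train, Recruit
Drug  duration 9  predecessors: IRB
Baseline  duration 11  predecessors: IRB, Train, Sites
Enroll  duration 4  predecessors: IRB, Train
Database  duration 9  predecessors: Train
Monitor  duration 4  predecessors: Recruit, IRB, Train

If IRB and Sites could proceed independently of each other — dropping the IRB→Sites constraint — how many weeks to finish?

23

Before: longest chain IRB→Sites→Recruit→Randomize = 3+9+9+5 = 26, finish 26.
Without IRB→Sites, Sites's earliest start moves from 3 to 0.
The longest chain is now Sites→Recruit→Randomize = 9+9+5 = 23, so the job takes 23 weeks.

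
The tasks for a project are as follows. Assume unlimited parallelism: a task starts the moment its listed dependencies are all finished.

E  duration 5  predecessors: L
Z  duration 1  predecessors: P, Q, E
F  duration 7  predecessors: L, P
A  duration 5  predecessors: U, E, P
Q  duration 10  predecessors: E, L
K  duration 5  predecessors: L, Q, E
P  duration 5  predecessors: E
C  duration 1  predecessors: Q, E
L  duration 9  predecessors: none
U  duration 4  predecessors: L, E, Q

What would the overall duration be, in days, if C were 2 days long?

Actual critical path: L→E→Q→U→A = 9+5+10+4+5 = 33 ⇒ 33 days.
C has 8 days of float (longest path through it is 25).
That remains the longest chain; total 33 days.

33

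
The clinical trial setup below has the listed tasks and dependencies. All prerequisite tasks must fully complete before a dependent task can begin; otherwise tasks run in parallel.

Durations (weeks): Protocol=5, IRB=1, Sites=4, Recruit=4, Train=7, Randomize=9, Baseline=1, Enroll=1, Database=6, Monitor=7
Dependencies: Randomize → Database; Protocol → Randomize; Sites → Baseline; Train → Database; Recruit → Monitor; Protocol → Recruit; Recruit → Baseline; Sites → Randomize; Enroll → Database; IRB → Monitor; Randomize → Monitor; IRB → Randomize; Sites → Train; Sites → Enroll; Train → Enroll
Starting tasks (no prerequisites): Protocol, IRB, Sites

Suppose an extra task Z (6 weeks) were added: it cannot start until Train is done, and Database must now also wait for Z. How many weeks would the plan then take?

Originally the plan takes 21 weeks.
With Z inserted, Database now waits for max(Train, Randomize, Enroll, Z).
New critical path: Sites→Train→Z→Database = 4+7+6+6 = 23 ⇒ 23 weeks.

23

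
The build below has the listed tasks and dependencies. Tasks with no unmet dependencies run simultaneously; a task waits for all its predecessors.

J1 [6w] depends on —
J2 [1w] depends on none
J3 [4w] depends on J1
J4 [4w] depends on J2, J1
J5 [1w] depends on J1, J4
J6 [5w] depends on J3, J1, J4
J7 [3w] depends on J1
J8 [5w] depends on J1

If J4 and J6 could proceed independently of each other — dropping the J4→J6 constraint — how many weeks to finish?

Original critical path: J1→J3→J6 = 6+4+5 = 15 ⇒ 15 weeks.
Dropping J4→J6 doesn't change J6's earliest start (10); another predecessor still binds.
New critical path: J1→J3→J6 = 6+4+5 = 15 ⇒ 15 weeks.

15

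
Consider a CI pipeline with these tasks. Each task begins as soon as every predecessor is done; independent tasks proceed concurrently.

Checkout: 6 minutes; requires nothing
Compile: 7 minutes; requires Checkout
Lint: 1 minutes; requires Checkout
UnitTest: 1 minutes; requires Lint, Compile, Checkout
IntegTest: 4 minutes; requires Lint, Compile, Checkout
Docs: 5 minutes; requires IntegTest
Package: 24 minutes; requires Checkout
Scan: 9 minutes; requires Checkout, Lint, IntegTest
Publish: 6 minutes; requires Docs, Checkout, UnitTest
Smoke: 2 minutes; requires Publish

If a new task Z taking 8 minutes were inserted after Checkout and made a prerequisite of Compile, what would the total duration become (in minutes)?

38

Originally the job takes 30 minutes.
With Z inserted, Compile now waits for max(Checkout, Z).
New critical path: Checkout→Z→Compile→IntegTest→Docs→Publish→Smoke = 6+8+7+4+5+6+2 = 38 ⇒ 38 minutes.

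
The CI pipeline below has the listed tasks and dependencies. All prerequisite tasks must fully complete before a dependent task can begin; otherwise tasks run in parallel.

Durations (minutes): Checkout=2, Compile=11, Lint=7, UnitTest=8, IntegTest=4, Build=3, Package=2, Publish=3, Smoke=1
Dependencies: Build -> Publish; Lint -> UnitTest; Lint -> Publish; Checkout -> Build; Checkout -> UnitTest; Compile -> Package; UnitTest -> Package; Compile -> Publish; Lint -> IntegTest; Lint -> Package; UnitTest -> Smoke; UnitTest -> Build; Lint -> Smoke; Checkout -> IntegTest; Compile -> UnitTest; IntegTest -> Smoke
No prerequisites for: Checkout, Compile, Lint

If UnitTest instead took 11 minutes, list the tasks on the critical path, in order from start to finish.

Compile, UnitTest, Build, Publish

The binding path is Compile→UnitTest→Build→Publish = 11+8+3+3 = 25; finish at 25 minutes.
UnitTest lies on that path, so at 11 minutes the path becomes 28 minutes.
The critical path is still Compile→UnitTest→Build→Publish; finish is now 28 minutes.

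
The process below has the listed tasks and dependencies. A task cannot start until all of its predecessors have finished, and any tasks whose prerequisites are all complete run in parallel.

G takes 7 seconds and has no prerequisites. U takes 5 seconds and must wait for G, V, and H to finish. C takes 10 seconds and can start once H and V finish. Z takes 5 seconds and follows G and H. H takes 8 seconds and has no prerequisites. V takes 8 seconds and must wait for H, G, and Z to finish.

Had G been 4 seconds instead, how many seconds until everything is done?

Baseline: H→Z→V→C = 8+5+8+10 = 31 → 31 seconds.
G has 1 second of float (longest path through it is 30).
No other chain overtakes it, so the finish is 31 seconds.

31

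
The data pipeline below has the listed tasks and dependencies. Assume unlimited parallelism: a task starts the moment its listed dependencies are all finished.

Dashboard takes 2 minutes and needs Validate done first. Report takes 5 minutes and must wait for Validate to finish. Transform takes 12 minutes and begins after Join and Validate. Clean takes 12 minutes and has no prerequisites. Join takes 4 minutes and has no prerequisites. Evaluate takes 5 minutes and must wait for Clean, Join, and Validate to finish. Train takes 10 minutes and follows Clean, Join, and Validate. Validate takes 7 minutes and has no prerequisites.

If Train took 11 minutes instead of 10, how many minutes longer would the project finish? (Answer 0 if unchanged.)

1

Critical path before the change: Clean→Train = 12+10 = 22 giving 22 minutes.
Train lies on that path, so at 11 minutes the path becomes 23 minutes.
No other chain overtakes it, so the finish is 23 minutes.
Change in finish: 23 − 22 = +1 minutes.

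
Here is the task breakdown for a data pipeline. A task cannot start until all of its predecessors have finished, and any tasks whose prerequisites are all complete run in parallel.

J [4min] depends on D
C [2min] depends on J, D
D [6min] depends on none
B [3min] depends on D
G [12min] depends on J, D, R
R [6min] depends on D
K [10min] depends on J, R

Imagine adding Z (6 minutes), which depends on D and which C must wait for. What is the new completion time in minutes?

Originally the job takes 24 minutes.
With Z inserted, C now waits for max(J, D, Z).
New critical path: D→R→G = 6+6+12 = 24 ⇒ 24 minutes.

24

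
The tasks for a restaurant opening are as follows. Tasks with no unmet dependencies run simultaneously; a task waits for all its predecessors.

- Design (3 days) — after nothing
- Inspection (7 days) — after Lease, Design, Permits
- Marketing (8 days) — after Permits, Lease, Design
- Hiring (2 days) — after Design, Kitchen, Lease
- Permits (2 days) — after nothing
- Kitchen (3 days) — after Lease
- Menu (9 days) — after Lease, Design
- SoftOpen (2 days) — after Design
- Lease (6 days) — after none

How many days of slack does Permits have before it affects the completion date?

5

Critical path: Lease→Menu = 6+9 = 15, so the finish is 15 days.
Permits finishes as early as 2 and must finish by 7.
So Permits can slip 7 − 2 = 5 days.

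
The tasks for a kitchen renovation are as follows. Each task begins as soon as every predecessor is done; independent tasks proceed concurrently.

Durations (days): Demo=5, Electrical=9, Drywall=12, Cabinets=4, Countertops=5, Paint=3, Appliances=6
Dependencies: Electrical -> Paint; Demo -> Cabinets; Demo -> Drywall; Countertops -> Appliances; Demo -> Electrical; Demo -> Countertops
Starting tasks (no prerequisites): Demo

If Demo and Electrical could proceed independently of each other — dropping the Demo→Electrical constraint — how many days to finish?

17

Original critical path: Demo→Electrical→Paint = 5+9+3 = 17 ⇒ 17 days.
Without Demo→Electrical, Electrical's earliest start moves from 5 to 0.
The longest chain is now Demo→Drywall = 5+12 = 17, so the project takes 17 days.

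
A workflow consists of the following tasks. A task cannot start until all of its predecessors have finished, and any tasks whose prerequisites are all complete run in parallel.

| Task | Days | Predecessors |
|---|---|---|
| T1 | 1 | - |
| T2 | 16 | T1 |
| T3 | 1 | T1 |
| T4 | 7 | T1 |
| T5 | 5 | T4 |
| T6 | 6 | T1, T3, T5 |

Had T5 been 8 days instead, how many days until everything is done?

Critical path before the change: T1→T4→T5→T6 = 1+7+5+6 = 19 giving 19 days.
Since T5 is critical, the +3 change carries straight to that chain (now 22 days).
The critical path is still T1→T4→T5→T6; finish is now 22 days.

22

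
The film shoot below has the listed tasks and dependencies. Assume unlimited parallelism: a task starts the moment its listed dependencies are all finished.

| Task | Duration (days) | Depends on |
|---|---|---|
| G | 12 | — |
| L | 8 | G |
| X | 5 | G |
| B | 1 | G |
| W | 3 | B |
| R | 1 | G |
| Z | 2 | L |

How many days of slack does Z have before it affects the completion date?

0

G→L→Z = 12+8+2 = 22 sets the makespan at 22 days.
Z finishes as early as 22 and must finish by 22.
So Z can slip 22 − 22 = 0 days.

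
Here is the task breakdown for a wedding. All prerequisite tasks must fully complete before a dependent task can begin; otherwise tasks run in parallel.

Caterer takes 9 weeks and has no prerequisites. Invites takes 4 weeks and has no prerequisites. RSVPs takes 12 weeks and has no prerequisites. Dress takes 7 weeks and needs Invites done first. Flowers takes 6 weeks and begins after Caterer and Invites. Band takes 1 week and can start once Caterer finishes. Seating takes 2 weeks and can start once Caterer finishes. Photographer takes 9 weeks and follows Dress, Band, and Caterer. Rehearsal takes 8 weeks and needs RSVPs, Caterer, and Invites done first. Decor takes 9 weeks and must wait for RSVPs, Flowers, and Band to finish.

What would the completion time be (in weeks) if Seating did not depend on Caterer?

24

Original critical path: Caterer→Flowers→Decor = 9+6+9 = 24 ⇒ 24 weeks.
Without Caterer→Seating, Seating's earliest start moves from 9 to 0.
New critical path: Caterer→Flowers→Decor = 9+6+9 = 24 ⇒ 24 weeks.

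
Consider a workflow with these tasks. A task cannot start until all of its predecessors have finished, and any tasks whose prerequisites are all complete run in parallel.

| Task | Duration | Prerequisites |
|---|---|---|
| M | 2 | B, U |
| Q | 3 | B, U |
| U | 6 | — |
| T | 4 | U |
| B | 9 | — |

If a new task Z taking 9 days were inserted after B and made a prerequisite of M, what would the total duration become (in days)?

20

Originally the workflow takes 12 days.
With Z inserted, M now waits for max(B, U, Z).
New critical path: B→Z→M = 9+9+2 = 20 ⇒ 20 days.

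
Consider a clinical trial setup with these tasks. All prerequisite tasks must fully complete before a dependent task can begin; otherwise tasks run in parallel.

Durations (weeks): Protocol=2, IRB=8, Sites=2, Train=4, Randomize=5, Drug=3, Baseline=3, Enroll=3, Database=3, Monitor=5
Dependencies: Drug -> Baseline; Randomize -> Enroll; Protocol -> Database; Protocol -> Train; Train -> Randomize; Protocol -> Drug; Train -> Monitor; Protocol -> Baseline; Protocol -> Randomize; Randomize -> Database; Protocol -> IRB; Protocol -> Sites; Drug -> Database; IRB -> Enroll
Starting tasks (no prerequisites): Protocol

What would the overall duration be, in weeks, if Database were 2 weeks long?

14

Baseline: Protocol→Train→Randomize→Database = 2+4+5+3 = 14 → 14 weeks.
Database lies on that path, so at 2 weeks the path becomes 13 weeks.
The binding chain switches to Protocol→Train→Randomize→Enroll = 2+4+5+3 = 14; finish 14 weeks.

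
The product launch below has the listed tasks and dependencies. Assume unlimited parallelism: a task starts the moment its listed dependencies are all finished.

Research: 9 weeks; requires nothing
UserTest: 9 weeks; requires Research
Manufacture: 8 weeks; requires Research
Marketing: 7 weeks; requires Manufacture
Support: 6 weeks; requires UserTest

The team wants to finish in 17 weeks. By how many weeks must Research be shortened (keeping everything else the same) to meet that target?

7

Current finish: 24 weeks; target: 17.
Research is on every critical path, so each week cut from Research cuts the finish by one (this holds down to a finish of 16).
Need 24 − 17 = 7 weeks off Research → Research becomes 2 weeks, finish becomes 17.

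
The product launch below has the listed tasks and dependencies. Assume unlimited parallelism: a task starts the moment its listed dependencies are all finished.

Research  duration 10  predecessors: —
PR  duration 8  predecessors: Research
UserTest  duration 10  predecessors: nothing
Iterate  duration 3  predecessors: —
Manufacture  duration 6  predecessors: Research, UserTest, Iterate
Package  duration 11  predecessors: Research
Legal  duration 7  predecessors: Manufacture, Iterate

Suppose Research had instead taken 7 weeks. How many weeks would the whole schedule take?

The binding path is Research→Manufacture→Legal = 10+6+7 = 23; finish at 23 weeks.
Research lies on that path, so at 7 weeks the path becomes 20 weeks.
Now UserTest→Manufacture→Legal = 10+6+7 = 23 is longest, so the finish becomes 23 weeks.

23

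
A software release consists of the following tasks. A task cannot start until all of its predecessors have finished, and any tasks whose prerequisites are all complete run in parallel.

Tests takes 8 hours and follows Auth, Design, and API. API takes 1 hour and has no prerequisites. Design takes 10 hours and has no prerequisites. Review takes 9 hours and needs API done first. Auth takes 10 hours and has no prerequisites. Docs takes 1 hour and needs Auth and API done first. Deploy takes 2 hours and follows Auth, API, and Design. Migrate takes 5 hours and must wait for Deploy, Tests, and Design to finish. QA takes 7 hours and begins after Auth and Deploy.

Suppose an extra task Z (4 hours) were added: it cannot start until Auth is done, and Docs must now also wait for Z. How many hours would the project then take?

Originally the project takes 23 hours.
With Z inserted, Docs now waits for max(Auth, API, Z).
New critical path: Design→Tests→Migrate = 10+8+5 = 23 ⇒ 23 hours.

23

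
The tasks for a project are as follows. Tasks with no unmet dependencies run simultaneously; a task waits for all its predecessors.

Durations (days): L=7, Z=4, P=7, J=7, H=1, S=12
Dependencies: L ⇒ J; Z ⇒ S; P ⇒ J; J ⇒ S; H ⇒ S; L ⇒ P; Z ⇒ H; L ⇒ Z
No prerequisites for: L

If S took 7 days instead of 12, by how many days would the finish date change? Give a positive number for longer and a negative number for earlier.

-5

The binding path is L→P→J→S = 7+7+7+12 = 33; finish at 33 days.
S is on the critical path; changing it to 7 makes that path 28 days.
That remains the longest chain; total 28 days.
Change in finish: 28 − 33 = -5 days.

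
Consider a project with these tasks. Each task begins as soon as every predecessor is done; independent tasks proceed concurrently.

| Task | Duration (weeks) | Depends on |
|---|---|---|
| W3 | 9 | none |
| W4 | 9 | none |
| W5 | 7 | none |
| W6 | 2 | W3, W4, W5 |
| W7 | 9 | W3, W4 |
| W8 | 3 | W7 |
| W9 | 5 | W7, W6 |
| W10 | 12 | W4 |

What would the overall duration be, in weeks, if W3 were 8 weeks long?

The binding path is W3→W7→W9 = 9+9+5 = 23; finish at 23 weeks.
W3 is on the critical path; changing it to 8 makes that path 22 weeks.
New critical path: W4→W7→W9 = 9+9+5 = 23 ⇒ 23 weeks.

23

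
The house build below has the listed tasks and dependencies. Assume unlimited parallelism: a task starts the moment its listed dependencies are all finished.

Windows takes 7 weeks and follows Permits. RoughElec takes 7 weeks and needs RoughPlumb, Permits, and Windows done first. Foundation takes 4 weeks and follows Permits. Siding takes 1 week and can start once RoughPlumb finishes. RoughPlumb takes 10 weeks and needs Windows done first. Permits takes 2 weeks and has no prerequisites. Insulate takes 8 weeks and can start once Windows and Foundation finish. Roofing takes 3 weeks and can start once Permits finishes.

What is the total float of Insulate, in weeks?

The longest chain is Permits→Windows→RoughPlumb→RoughElec = 2+7+10+7 = 26; overall finish 26 weeks.
Longest path through Insulate: 17 weeks (earliest finish 17, latest finish 26).
Float = 26 − 17 = 9.

9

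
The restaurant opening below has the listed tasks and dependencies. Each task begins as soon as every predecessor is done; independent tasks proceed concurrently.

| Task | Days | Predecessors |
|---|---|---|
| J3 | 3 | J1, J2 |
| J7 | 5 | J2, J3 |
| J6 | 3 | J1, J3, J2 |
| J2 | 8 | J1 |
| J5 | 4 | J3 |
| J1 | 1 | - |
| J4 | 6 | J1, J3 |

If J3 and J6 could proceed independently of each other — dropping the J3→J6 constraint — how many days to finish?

18

Original critical path: J1→J2→J3→J4 = 1+8+3+6 = 18 ⇒ 18 days.
Without J3→J6, J6's earliest start moves from 12 to 9.
The longest chain is now J1→J2→J3→J4 = 1+8+3+6 = 18, so the plan takes 18 days.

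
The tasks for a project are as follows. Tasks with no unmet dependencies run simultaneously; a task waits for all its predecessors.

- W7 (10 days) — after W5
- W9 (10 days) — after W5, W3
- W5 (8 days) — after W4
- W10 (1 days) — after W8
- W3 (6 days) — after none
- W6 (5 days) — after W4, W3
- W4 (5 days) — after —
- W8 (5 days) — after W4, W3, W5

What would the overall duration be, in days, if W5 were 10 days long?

As given, the longest chain is W4→W5→W7 = 5+8+10 = 23, so the finish is 23 days.
W5 is on the critical path; changing it to 10 makes that path 25 days.
That remains the longest chain; total 25 days.

25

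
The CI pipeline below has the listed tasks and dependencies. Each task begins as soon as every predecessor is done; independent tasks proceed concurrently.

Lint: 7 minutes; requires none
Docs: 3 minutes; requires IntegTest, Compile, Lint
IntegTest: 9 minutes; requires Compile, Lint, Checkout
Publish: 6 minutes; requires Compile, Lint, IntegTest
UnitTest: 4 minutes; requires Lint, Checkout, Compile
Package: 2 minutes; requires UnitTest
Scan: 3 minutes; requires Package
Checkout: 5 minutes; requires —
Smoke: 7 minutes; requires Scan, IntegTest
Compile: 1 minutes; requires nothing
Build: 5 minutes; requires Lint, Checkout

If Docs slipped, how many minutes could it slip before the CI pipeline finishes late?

Critical path: Lint→UnitTest→Package→Scan→Smoke = 7+4+2+3+7 = 23, so the finish is 23 minutes.
Docs finishes as early as 19 and must finish by 23.
So Docs can slip 23 − 19 = 4 minutes.

4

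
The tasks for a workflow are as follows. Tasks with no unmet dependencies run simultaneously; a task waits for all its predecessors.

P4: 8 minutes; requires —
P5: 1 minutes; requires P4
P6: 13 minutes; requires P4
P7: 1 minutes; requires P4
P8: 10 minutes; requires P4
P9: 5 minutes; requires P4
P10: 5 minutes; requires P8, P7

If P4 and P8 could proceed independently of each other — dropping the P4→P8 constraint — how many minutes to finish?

Before: longest chain P4→P8→P10 = 8+10+5 = 23, finish 23.
Without P4→P8, P8's earliest start moves from 8 to 0.
The longest chain is now P4→P6 = 8+13 = 21, so the project takes 21 minutes.

21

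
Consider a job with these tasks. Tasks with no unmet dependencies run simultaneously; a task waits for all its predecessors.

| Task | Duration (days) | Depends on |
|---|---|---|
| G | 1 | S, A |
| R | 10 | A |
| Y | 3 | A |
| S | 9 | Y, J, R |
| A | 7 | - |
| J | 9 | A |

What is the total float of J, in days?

A→R→S→G = 7+10+9+1 = 27 sets the makespan at 27 days.
Longest path through J: 26 days (earliest finish 16, latest finish 17).
Slack of J = 8 − 7 = 1 day.

1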